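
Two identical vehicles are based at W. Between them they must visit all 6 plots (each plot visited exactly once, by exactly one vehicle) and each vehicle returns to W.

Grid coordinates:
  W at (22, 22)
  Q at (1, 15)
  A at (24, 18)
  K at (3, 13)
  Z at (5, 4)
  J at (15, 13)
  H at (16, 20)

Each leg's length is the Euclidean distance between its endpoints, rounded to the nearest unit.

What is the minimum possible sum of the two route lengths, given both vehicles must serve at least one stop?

Try each way of splitting the stops between the two vehicles (each non-empty) and, for each split, find the best tour for each vehicle:
  {Q} + {A, K, Z, J, H}: 44 + 57 = 101
  {A} + {Q, K, Z, J, H}: 8 + 58 = 66
  {Q, A} + {K, Z, J, H}: 49 + 54 = 103
  {K} + {Q, A, Z, J, H}: 42 + 61 = 103
  {Q, K} + {A, Z, J, H}: 46 + 52 = 98
  {A, K} + {Q, Z, J, H}: 47 + 58 = 105
  … (31 splits in total)
Best: vehicle 1 W → A → W = 8; vehicle 2 W → J → Z → K → Q → H → W = 58; combined 66.

66 — the smallest possible combined total.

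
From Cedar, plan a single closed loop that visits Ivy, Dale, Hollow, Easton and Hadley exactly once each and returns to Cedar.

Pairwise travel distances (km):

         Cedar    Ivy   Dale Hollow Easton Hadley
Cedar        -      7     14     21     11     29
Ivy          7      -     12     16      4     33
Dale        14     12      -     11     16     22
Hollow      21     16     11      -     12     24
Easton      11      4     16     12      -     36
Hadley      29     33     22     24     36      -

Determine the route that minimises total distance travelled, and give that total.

With 5 stops there are 5!/2 = 60 distinct round trips (a route and its reverse cost the same).
Cedar - Ivy - Dale - Hollow - Easton - Hadley - Cedar: 7+12+11+12+36+29 = 107
Cedar - Ivy - Dale - Hollow - Hadley - Easton - Cedar: 7+12+11+24+36+11 = 101
Cedar - Ivy - Dale - Easton - Hollow - Hadley - Cedar: 7+12+16+12+24+29 = 100
Cedar - Ivy - Dale - Easton - Hadley - Hollow - Cedar: 7+12+16+36+24+21 = 116
Cedar - Ivy - Dale - Hadley - Hollow - Easton - Cedar: 7+12+22+24+12+11 = 88
Cedar - Ivy - Dale - Hadley - Easton - Hollow - Cedar: 7+12+22+36+12+21 = 110
Cedar - Ivy - Hollow - Dale - Easton - Hadley - Cedar: 7+16+11+16+36+29 = 115
Cedar - Ivy - Hollow - Dale - Hadley - Easton - Cedar: 7+16+11+22+36+11 = 103
Cedar - Ivy - Hollow - Easton - Dale - Hadley - Cedar: 7+16+12+16+22+29 = 102
Cedar - Ivy - Hollow - Easton - Hadley - Dale - Cedar: 7+16+12+36+22+14 = 107
Cedar - Ivy - Hollow - Hadley - Dale - Easton - Cedar: 7+16+24+22+16+11 = 96
Cedar - Ivy - Hollow - Hadley - Easton - Dale - Cedar: 7+16+24+36+16+14 = 113
Cedar - Ivy - Easton - Dale - Hollow - Hadley - Cedar: 7+4+16+11+24+29 = 91
Cedar - Ivy - Easton - Dale - Hadley - Hollow - Cedar: 7+4+16+22+24+21 = 94
… (46 more)
Cedar - Ivy - Easton - Hollow - Hadley - Dale - Cedar: 7+4+12+24+22+14 = 83  ← best
The minimum is 83.
One optimal route: Cedar → Ivy → Easton → Hollow → Hadley → Dale → Cedar (or its reverse).

Shortest round trip = 83 km.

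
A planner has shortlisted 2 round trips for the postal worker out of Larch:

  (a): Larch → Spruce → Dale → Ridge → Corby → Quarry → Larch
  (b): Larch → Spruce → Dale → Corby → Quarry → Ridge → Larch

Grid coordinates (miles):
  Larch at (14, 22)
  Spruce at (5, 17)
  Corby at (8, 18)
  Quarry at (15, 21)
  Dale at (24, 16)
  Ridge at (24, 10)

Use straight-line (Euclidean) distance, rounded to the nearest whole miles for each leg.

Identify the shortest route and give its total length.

(a): 10 + 19 + 6 + 18 + 8 + 1 = 62
(b): 10 + 19 + 16 + 8 + 14 + 16 = 83

62 miles — (a) is the shortest.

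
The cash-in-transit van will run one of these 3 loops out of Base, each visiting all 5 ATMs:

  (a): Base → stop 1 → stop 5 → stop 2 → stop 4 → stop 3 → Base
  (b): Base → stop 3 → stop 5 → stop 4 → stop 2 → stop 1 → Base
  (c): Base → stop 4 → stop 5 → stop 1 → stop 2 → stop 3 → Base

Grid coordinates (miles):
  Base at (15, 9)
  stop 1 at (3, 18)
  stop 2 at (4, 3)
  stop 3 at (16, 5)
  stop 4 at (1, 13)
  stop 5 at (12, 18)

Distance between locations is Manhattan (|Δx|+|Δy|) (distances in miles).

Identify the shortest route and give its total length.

78 miles — (c) is the shortest.

(a): 21 + 9 + 23 + 13 + 23 + 5 = 94
(b): 5 + 17 + 16 + 13 + 16 + 21 = 88
(c): 18 + 16 + 9 + 16 + 14 + 5 = 78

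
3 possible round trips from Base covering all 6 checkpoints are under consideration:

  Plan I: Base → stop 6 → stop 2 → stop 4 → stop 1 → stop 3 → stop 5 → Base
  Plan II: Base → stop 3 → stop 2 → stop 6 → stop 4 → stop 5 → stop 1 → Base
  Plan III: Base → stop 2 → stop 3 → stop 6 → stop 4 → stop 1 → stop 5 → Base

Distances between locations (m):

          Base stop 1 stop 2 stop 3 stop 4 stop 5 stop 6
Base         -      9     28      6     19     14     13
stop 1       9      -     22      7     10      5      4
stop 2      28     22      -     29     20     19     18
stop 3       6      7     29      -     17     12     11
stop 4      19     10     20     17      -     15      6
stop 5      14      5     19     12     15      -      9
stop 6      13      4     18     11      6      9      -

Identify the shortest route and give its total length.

Plan I: 13 + 18 + 20 + 10 + 7 + 12 + 14 = 94
Plan II: 6 + 29 + 18 + 6 + 15 + 5 + 9 = 88
Plan III: 28 + 29 + 11 + 6 + 10 + 5 + 14 = 103

Shortest is Plan II, total 88 m.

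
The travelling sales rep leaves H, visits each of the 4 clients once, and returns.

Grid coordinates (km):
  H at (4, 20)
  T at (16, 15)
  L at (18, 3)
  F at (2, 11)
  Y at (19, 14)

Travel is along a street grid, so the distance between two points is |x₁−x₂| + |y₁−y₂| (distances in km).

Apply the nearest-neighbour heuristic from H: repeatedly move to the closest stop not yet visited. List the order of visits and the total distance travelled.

76 km along H → F → T → Y → L → H.

At H the remaining stops are F 11, T 17, Y 21, L 31; go to F.
At F the remaining stops are T 18, Y 20, L 24; go to T.
At T the remaining stops are Y 4, L 14; go to Y.
At Y the remaining stops are L 12; go to L.
Return L→H: 31.
Total = 11 + 18 + 4 + 12 + 31 = 76.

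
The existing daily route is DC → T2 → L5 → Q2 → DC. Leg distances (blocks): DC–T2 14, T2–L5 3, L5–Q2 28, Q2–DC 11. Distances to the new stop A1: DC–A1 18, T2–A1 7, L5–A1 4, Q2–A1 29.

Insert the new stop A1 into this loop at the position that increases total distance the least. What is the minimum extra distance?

Insertion cost between consecutive stops i–j is d(i,A1) + d(A1,j) − d(i,j):
  between DC and T2: 18 + 7 − 14 = 11
  between T2 and L5: 7 + 4 − 3 = 8
  between L5 and Q2: 4 + 29 − 28 = 5
  between Q2 and DC: 29 + 18 − 11 = 36
Cheapest insertion is between L5 and Q2, adding 5.
New total = 56 + 5 = 61.

+5 blocks — insert A1 between L5 and Q2.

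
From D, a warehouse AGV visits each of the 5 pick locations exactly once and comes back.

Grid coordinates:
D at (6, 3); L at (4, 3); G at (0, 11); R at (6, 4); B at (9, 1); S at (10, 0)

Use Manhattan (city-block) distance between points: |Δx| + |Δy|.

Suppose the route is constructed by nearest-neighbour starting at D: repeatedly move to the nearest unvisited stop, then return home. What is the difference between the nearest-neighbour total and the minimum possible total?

From D: R=1, L=2, B=5, S=7, G=14 → choose R (1).
From R: L=3, B=6, S=8, G=13 → choose L (3).
From L: B=7, S=9, G=12 → choose B (7).
From B: S=2, G=19 → choose S (2).
From S: G=21 → choose G (21).
NN route D → R → L → B → S → G → D costs 48.
Optimal: D → L → G → R → B → S → D costs 42 (by enumerating all 60 distinct tours).
Excess = 48 − 42 = 6.

6 longer than the optimal tour.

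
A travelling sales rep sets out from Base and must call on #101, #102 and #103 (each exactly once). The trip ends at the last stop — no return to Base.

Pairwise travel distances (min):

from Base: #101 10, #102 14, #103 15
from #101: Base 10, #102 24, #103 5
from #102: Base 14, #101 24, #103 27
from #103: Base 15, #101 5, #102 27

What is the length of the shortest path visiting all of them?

Minimum one-way distance = 42 min.

There are 3! = 6 possible orderings.
Base - #101 - #102 - #103: 10+24+27 = 61
Base - #101 - #103 - #102: 10+5+27 = 42
Base - #102 - #101 - #103: 14+24+5 = 43
Base - #102 - #103 - #101: 14+27+5 = 46
Base - #103 - #101 - #102: 15+5+24 = 44
Base - #103 - #102 - #101: 15+27+24 = 66
The minimum is 42.
One shortest path: Base → #101 → #103 → #102.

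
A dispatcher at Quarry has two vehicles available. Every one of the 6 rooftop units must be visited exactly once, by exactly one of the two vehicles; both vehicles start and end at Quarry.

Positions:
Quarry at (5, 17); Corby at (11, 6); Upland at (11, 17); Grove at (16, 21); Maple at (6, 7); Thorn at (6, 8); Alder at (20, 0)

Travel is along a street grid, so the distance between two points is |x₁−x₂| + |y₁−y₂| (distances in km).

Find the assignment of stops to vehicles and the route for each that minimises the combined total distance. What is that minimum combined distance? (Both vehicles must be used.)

Check every non-empty split of the stops between the two vehicles; for each half take its own optimal tour:
  {Corby} + {Upland, Grove, Maple, Thorn, Alder}: 34 + 72 = 106
  {Upland} + {Corby, Grove, Maple, Thorn, Alder}: 12 + 72 = 84
  {Corby, Upland} + {Grove, Maple, Thorn, Alder}: 34 + 72 = 106
  {Grove} + {Corby, Upland, Maple, Thorn, Alder}: 30 + 64 = 94
  {Corby, Grove} + {Upland, Maple, Thorn, Alder}: 52 + 64 = 116
  {Upland, Grove} + {Corby, Maple, Thorn, Alder}: 30 + 64 = 94
  … (31 splits in total)
Best: vehicle 1 Quarry → Upland → Quarry = 12; vehicle 2 Quarry → Grove → Alder → Corby → Maple → Thorn → Quarry = 72; combined 84.

Minimum combined distance: 84 km.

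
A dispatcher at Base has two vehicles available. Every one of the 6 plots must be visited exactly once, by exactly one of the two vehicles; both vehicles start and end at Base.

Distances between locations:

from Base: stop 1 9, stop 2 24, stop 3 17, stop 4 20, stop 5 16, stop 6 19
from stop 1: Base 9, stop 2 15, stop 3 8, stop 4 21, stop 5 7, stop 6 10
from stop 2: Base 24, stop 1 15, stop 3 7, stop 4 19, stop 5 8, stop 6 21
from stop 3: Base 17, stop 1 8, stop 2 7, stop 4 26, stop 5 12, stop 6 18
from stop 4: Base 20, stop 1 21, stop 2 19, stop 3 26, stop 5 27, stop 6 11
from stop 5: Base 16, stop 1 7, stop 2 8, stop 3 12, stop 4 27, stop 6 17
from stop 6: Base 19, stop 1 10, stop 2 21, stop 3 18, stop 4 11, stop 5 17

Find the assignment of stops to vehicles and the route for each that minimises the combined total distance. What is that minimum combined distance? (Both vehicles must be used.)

Check every non-empty split of the stops between the two vehicles; for each half take its own optimal tour:
  {stop 1} + {stop 2, stop 3, stop 4, stop 5, stop 6}: 18 + 80 = 98
  {stop 2} + {stop 1, stop 3, stop 4, stop 5, stop 6}: 48 + 77 = 125
  {stop 1, stop 2} + {stop 3, stop 4, stop 5, stop 6}: 48 + 77 = 125
  {stop 3} + {stop 1, stop 2, stop 4, stop 5, stop 6}: 34 + 73 = 107
  {stop 1, stop 3} + {stop 2, stop 4, stop 5, stop 6}: 34 + 73 = 107
  {stop 2, stop 3} + {stop 1, stop 4, stop 5, stop 6}: 48 + 64 = 112
  … (31 splits in total)
Best: vehicle 1 Base → stop 1 → Base = 18; vehicle 2 Base → stop 3 → stop 2 → stop 5 → stop 6 → stop 4 → Base = 80; combined 98.

98 — the smallest possible combined total.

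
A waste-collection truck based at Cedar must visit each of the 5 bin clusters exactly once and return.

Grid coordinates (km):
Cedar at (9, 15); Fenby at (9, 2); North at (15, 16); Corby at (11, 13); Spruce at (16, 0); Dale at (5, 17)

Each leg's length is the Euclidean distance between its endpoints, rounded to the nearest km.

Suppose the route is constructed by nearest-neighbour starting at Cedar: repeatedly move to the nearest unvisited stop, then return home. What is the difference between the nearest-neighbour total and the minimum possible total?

Cedar: Corby=3, Dale=4, North=6, Fenby=13, Spruce=17 ⇒ Corby
Corby: North=5, Dale=7, Fenby=11, Spruce=14 ⇒ North
North: Dale=10, Fenby=15, Spruce=16 ⇒ Dale
Dale: Fenby=16, Spruce=20 ⇒ Fenby
Fenby: Spruce=7 ⇒ Spruce
NN route Cedar → Corby → North → Dale → Fenby → Spruce → Cedar costs 58.
Optimal: Cedar → North → Spruce → Fenby → Corby → Dale → Cedar costs 51 (by enumerating all 60 distinct tours).
Excess = 58 − 51 = 7.

The nearest-neighbour route is 7 km longer than optimal.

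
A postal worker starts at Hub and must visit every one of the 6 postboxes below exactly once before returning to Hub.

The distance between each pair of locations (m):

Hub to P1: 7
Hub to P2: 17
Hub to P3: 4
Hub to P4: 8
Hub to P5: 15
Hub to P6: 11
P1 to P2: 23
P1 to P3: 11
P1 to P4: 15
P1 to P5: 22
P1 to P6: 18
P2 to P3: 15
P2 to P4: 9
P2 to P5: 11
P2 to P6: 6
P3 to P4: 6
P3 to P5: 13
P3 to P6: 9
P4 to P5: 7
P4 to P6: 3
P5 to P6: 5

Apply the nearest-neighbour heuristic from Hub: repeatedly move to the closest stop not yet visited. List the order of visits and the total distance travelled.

Total distance 59 m via the nearest-neighbour route Hub → P3 → P4 → P6 → P5 → P2 → P1 → Hub.

At Hub the remaining stops are P3 4, P1 7, P4 8, P6 11, P5 15, P2 17; go to P3.
At P3 the remaining stops are P4 6, P6 9, P1 11, P5 13, P2 15; go to P4.
At P4 the remaining stops are P6 3, P5 7, P2 9, P1 15; go to P6.
At P6 the remaining stops are P5 5, P2 6, P1 18; go to P5.
At P5 the remaining stops are P2 11, P1 22; go to P2.
At P2 the remaining stops are P1 23; go to P1.
Return P1→Hub: 7.
Total = 4 + 6 + 3 + 5 + 11 + 23 + 7 = 59.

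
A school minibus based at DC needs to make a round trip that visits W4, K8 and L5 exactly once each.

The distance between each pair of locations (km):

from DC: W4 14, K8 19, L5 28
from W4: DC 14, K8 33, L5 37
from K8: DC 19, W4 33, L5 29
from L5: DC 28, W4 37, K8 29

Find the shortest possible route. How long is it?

99 km — the shortest possible round trip.

There are 3 distinct closed tours to check (reversals are equivalent).
DC-W4-K8-L5-DC: 14+33+29+28 = 104
DC-W4-L5-K8-DC: 14+37+29+19 = 99
DC-K8-W4-L5-DC: 19+33+37+28 = 117
The minimum is 99.
One optimal route: DC → W4 → L5 → K8 → DC (or its reverse).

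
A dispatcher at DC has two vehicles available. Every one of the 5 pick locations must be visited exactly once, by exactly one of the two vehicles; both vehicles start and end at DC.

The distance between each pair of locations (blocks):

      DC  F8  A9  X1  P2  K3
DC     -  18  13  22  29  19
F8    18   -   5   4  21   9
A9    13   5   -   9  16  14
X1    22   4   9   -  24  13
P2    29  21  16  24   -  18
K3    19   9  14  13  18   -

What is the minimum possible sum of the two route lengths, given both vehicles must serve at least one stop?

108 blocks — the smallest possible combined total.

Check every non-empty split of the stops between the two vehicles; for each half take its own optimal tour:
  {F8} + {A9, X1, P2, K3}: 36 + 82 = 118
  {A9} + {F8, X1, P2, K3}: 26 + 82 = 108
  {F8, A9} + {X1, P2, K3}: 36 + 82 = 118
  {X1} + {F8, A9, P2, K3}: 44 + 74 = 118
  {F8, X1} + {A9, P2, K3}: 44 + 66 = 110
  {A9, X1} + {F8, P2, K3}: 44 + 74 = 118
  … (15 splits in total)
Best: vehicle 1 DC → A9 → DC = 26; vehicle 2 DC → F8 → X1 → K3 → P2 → DC = 82; combined 108.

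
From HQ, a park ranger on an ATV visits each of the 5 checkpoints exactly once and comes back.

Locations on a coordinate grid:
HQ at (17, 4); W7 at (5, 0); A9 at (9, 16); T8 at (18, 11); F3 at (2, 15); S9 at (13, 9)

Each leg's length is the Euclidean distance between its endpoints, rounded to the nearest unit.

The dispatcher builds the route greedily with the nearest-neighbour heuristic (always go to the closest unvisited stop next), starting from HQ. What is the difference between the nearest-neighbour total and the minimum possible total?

HQ: S9=6, T8=7, W7=13, A9=14, F3=19 ⇒ S9
S9: T8=5, A9=8, W7=12, F3=13 ⇒ T8
T8: A9=10, F3=16, W7=17 ⇒ A9
A9: F3=7, W7=16 ⇒ F3
F3: W7=15 ⇒ W7
NN route HQ → S9 → T8 → A9 → F3 → W7 → HQ costs 56.
Optimal: HQ → W7 → F3 → A9 → S9 → T8 → HQ costs 55 (by enumerating all 60 distinct tours).
Excess = 56 − 55 = 1.

1 longer than the optimal tour.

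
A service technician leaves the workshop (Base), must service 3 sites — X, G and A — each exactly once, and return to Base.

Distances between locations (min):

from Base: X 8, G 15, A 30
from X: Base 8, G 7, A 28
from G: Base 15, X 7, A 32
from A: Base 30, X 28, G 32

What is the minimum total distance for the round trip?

Shortest round trip = 77 min.

With 3 stops there are 3!/2 = 3 distinct round trips (a route and its reverse cost the same).
Base - X - G - A - Base: 8+7+32+30 = 77
Base - X - A - G - Base: 8+28+32+15 = 83
Base - G - X - A - Base: 15+7+28+30 = 80
The minimum is 77.
One optimal route: Base → X → G → A → Base (or its reverse).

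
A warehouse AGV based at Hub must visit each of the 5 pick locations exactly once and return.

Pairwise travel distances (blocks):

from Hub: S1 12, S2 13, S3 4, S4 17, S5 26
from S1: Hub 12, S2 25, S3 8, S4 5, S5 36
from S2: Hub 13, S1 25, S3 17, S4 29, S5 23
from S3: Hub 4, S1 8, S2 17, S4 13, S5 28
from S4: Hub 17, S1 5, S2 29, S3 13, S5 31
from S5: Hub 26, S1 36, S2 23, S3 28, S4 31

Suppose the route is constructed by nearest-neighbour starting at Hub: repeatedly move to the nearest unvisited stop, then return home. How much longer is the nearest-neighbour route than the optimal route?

Excess over optimum: 11 blocks.

From Hub: S3=4, S1=12, S2=13, S4=17, S5=26 → choose S3 (4).
From S3: S1=8, S4=13, S2=17, S5=28 → choose S1 (8).
From S1: S4=5, S2=25, S5=36 → choose S4 (5).
From S4: S2=29, S5=31 → choose S2 (29).
From S2: S5=23 → choose S5 (23).
NN route Hub → S3 → S1 → S4 → S2 → S5 → Hub costs 95.
Optimal: Hub → S2 → S5 → S4 → S1 → S3 → Hub costs 84 (by enumerating all 60 distinct tours).
Excess = 95 − 84 = 11.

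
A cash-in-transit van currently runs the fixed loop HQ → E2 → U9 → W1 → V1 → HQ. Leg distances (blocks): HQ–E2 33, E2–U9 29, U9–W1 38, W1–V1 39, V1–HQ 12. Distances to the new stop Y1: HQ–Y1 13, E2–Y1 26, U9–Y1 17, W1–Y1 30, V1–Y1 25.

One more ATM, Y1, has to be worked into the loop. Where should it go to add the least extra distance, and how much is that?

Adding 6 blocks by placing Y1 on the HQ–E2 leg.

Insertion cost between consecutive stops i–j is d(i,Y1) + d(Y1,j) − d(i,j):
  between HQ and E2: 13 + 26 − 33 = 6
  between E2 and U9: 26 + 17 − 29 = 14
  between U9 and W1: 17 + 30 − 38 = 9
  between W1 and V1: 30 + 25 − 39 = 16
  between V1 and HQ: 25 + 13 − 12 = 26
Cheapest insertion is between HQ and E2, adding 6.
New total = 151 + 6 = 157.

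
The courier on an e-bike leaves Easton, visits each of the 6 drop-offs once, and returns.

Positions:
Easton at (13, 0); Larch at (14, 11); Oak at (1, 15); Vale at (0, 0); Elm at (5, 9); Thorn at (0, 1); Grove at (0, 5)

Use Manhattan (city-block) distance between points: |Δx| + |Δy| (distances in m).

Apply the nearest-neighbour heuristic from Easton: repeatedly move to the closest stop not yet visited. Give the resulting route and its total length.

Easton → [Larch:12 / Vale:13 / Thorn:14 / Elm:17 / Grove:18 / Oak:27] → Larch (12)
Larch → [Elm:11 / Oak:17 / Grove:20 / Thorn:24 / Vale:25] → Elm (11)
Elm → [Grove:9 / Oak:10 / Thorn:13 / Vale:14] → Grove (9)
Grove → [Thorn:4 / Vale:5 / Oak:11] → Thorn (4)
Thorn → [Vale:1 / Oak:15] → Vale (1)
Vale → [Oak:16] → Oak (16)
Return Oak→Easton: 27.
Total = 12 + 11 + 9 + 4 + 1 + 16 + 27 = 80.

Nearest-neighbour total = 80 m; route Easton → Larch → Elm → Grove → Thorn → Vale → Oak → Easton.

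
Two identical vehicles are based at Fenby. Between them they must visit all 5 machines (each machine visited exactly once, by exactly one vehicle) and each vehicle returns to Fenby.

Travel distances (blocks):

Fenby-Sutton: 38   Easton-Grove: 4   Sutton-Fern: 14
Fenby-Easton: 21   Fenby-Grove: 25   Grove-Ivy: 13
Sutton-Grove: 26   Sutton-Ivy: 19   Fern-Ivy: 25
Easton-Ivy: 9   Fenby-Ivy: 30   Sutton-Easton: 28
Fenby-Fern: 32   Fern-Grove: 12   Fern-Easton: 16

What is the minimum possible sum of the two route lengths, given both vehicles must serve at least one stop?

142 blocks — the smallest possible combined total.

Check every non-empty split of the stops between the two vehicles; for each half take its own optimal tour:
  {Sutton} + {Fern, Easton, Grove, Ivy}: 76 + 87 = 163
  {Fern} + {Sutton, Easton, Grove, Ivy}: 64 + 95 = 159
  {Sutton, Fern} + {Easton, Grove, Ivy}: 84 + 68 = 152
  {Easton} + {Sutton, Fern, Grove, Ivy}: 42 + 100 = 142
  {Sutton, Easton} + {Fern, Grove, Ivy}: 87 + 87 = 174
  {Fern, Easton} + {Sutton, Grove, Ivy}: 69 + 95 = 164
  … (15 splits in total)
Best: vehicle 1 Fenby → Easton → Fenby = 42; vehicle 2 Fenby → Grove → Fern → Sutton → Ivy → Fenby = 100; combined 142.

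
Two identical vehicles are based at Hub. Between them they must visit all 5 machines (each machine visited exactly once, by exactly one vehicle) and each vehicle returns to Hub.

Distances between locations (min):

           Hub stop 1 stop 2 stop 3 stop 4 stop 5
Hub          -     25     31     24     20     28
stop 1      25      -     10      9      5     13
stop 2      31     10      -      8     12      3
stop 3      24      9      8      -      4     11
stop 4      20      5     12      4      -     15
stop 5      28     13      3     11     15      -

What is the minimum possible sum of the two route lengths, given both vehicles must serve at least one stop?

Minimum combined distance: 113 min.

There are 2^4 − 1 = 15 ways to divide the 5 stops into two non-empty groups. For each, the best each vehicle can do is its own shortest tour through its group:
  {stop 1} + {stop 2, stop 3, stop 4, stop 5}: 50 + 63 = 113
  {stop 2} + {stop 1, stop 3, stop 4, stop 5}: 62 + 73 = 135
  {stop 1, stop 2} + {stop 3, stop 4, stop 5}: 66 + 63 = 129
  {stop 3} + {stop 1, stop 2, stop 4, stop 5}: 48 + 66 = 114
  {stop 1, stop 3} + {stop 2, stop 4, stop 5}: 58 + 63 = 121
  {stop 2, stop 3} + {stop 1, stop 4, stop 5}: 63 + 66 = 129
  … (15 splits in total)
Best: vehicle 1 Hub → stop 1 → Hub = 50; vehicle 2 Hub → stop 4 → stop 3 → stop 2 → stop 5 → Hub = 63; combined 113.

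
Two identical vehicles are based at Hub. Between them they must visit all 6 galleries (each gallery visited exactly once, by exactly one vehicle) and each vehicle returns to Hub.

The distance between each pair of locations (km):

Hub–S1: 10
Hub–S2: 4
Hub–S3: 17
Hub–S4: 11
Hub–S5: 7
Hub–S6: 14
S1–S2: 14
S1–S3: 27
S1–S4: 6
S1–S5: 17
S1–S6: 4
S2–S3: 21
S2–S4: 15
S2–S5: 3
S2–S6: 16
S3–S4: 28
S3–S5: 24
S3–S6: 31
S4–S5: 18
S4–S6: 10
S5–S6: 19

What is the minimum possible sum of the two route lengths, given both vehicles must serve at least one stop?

Try each way of splitting the stops between the two vehicles (each non-empty) and, for each split, find the best tour for each vehicle:
  {S1} + {S2, S3, S4, S5, S6}: 20 + 81 = 101
  {S2} + {S1, S3, S4, S5, S6}: 8 + 81 = 89
  {S1, S2} + {S3, S4, S5, S6}: 28 + 81 = 109
  {S3} + {S1, S2, S4, S5, S6}: 34 + 47 = 81
  {S1, S3} + {S2, S4, S5, S6}: 54 + 47 = 101
  {S2, S3} + {S1, S4, S5, S6}: 42 + 47 = 89
  … (31 splits in total)
Best: vehicle 1 Hub → S3 → Hub = 34; vehicle 2 Hub → S2 → S5 → S6 → S1 → S4 → Hub = 47; combined 81.

81 km — the smallest possible combined total.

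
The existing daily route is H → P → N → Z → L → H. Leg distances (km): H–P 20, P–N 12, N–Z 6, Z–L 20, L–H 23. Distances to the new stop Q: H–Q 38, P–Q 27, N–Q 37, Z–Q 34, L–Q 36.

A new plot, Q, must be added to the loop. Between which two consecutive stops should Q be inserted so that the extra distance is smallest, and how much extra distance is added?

Insertion cost between consecutive stops i–j is d(i,Q) + d(Q,j) − d(i,j):
  between H and P: 38 + 27 − 20 = 45
  between P and N: 27 + 37 − 12 = 52
  between N and Z: 37 + 34 − 6 = 65
  between Z and L: 34 + 36 − 20 = 50
  between L and H: 36 + 38 − 23 = 51
Cheapest insertion is between H and P, adding 45.
New total = 81 + 45 = 126.

Adding 45 km by placing Q on the H–P leg.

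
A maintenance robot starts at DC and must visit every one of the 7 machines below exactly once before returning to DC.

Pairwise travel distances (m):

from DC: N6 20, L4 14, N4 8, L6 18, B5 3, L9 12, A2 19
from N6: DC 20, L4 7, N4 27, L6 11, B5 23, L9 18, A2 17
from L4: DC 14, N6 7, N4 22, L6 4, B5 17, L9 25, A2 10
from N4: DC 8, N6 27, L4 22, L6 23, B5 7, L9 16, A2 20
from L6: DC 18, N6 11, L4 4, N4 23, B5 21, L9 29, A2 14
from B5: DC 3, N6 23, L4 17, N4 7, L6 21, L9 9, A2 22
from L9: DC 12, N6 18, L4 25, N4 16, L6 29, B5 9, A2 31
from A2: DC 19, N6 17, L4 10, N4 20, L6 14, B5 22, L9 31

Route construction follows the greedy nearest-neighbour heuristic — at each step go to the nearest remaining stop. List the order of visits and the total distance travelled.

Total distance 88 m via the nearest-neighbour route DC → B5 → N4 → L9 → N6 → L4 → L6 → A2 → DC.

DC → [B5:3 / N4:8 / L9:12 / L4:14 / L6:18 / A2:19 / N6:20] → B5 (3)
B5 → [N4:7 / L9:9 / L4:17 / L6:21 / A2:22 / N6:23] → N4 (7)
N4 → [L9:16 / A2:20 / L4:22 / L6:23 / N6:27] → L9 (16)
L9 → [N6:18 / L4:25 / L6:29 / A2:31] → N6 (18)
N6 → [L4:7 / L6:11 / A2:17] → L4 (7)
L4 → [L6:4 / A2:10] → L6 (4)
L6 → [A2:14] → A2 (14)
Return A2→DC: 19.
Total = 3 + 7 + 16 + 18 + 7 + 4 + 14 + 19 = 88.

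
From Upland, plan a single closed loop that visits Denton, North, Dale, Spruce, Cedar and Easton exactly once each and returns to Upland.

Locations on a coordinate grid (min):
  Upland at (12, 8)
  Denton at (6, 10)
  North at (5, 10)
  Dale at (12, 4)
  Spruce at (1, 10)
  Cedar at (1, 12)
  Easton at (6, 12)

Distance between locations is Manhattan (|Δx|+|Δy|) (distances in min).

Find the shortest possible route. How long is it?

With 6 stops there are 6!/2 = 360 distinct round trips (a route and its reverse cost the same).
Upland→Denton→North→Dale→Spruce→Cedar→Easton→Upland: 8+1+13+17+2+5+10 = 56
Upland→Denton→North→Dale→Spruce→Easton→Cedar→Upland: 8+1+13+17+7+5+15 = 66
Upland→Denton→North→Dale→Cedar→Spruce→Easton→Upland: 8+1+13+19+2+7+10 = 60
Upland→Denton→North→Dale→Cedar→Easton→Spruce→Upland: 8+1+13+19+5+7+13 = 66
Upland→Denton→North→Dale→Easton→Spruce→Cedar→Upland: 8+1+13+14+7+2+15 = 60
Upland→Denton→North→Dale→Easton→Cedar→Spruce→Upland: 8+1+13+14+5+2+13 = 56
Upland→Denton→North→Spruce→Dale→Cedar→Easton→Upland: 8+1+4+17+19+5+10 = 64
Upland→Denton→North→Spruce→Dale→Easton→Cedar→Upland: 8+1+4+17+14+5+15 = 64
… (352 more)
Upland→Denton→North→Spruce→Cedar→Easton→Dale→Upland: 8+1+4+2+5+14+4 = 38  ← best
The minimum is 38.
One optimal route: Upland → Denton → North → Spruce → Cedar → Easton → Dale → Upland (or its reverse).

Minimum total distance: 38 min.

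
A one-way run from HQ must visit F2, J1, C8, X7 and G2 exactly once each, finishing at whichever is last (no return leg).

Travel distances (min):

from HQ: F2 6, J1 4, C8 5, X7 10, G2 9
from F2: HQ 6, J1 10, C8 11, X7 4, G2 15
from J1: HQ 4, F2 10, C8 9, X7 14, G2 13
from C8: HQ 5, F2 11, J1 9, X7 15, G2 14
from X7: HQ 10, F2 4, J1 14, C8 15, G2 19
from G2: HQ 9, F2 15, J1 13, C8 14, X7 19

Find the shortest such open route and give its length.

There are 5! = 120 possible orderings.
HQ→F2→J1→C8→X7→G2: 6+10+9+15+19 = 59
HQ→F2→J1→C8→G2→X7: 6+10+9+14+19 = 58
HQ→F2→J1→X7→C8→G2: 6+10+14+15+14 = 59
HQ→F2→J1→X7→G2→C8: 6+10+14+19+14 = 63
HQ→F2→J1→G2→C8→X7: 6+10+13+14+15 = 58
HQ→F2→J1→G2→X7→C8: 6+10+13+19+15 = 63
HQ→F2→C8→J1→X7→G2: 6+11+9+14+19 = 59
HQ→F2→C8→J1→G2→X7: 6+11+9+13+19 = 58
HQ→F2→C8→X7→J1→G2: 6+11+15+14+13 = 59
HQ→F2→C8→X7→G2→J1: 6+11+15+19+13 = 64
HQ→F2→C8→G2→J1→X7: 6+11+14+13+14 = 58
HQ→F2→C8→G2→X7→J1: 6+11+14+19+14 = 64
HQ→F2→X7→J1→C8→G2: 6+4+14+9+14 = 47
HQ→F2→X7→J1→G2→C8: 6+4+14+13+14 = 51
… (106 more)
HQ→J1→C8→G2→F2→X7: 4+9+14+15+4 = 46  ← best
The minimum is 46.
One shortest path: HQ → J1 → C8 → G2 → F2 → X7.

46 min — the minimum one-way total.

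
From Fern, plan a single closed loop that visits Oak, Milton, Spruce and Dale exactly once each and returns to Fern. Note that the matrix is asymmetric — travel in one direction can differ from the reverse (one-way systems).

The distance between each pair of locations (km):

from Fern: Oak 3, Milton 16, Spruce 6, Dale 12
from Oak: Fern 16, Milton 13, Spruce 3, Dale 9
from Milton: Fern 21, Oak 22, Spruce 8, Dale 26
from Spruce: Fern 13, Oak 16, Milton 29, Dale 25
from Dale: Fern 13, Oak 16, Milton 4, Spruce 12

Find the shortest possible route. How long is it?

Fern - Oak - Milton - Spruce - Dale - Fern: 3+13+8+25+13 = 62
Fern - Oak - Milton - Dale - Spruce - Fern: 3+13+26+12+13 = 67
Fern - Oak - Spruce - Milton - Dale - Fern: 3+3+29+26+13 = 74
Fern - Oak - Spruce - Dale - Milton - Fern: 3+3+25+4+21 = 56
Fern - Oak - Dale - Milton - Spruce - Fern: 3+9+4+8+13 = 37
Fern - Oak - Dale - Spruce - Milton - Fern: 3+9+12+29+21 = 74
Fern - Milton - Oak - Spruce - Dale - Fern: 16+22+3+25+13 = 79
Fern - Milton - Oak - Dale - Spruce - Fern: 16+22+9+12+13 = 72
Fern - Milton - Spruce - Oak - Dale - Fern: 16+8+16+9+13 = 62
Fern - Milton - Spruce - Dale - Oak - Fern: 16+8+25+16+16 = 81
Fern - Milton - Dale - Oak - Spruce - Fern: 16+26+16+3+13 = 74
Fern - Milton - Dale - Spruce - Oak - Fern: 16+26+12+16+16 = 86
Fern - Spruce - Oak - Milton - Dale - Fern: 6+16+13+26+13 = 74
Fern - Spruce - Oak - Dale - Milton - Fern: 6+16+9+4+21 = 56
… (10 more)
The minimum is 37.
One optimal route: Fern → Oak → Dale → Milton → Spruce → Fern.

37 km — the shortest possible round trip.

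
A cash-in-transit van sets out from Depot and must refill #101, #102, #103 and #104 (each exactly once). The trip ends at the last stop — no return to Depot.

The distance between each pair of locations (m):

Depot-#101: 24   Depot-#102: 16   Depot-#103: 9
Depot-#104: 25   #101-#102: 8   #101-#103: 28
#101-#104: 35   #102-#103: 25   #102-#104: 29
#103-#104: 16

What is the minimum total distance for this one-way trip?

Minimum one-way distance = 62 m.

There are 4! = 24 possible orderings.
Depot - #101 - #102 - #103 - #104: 24+8+25+16 = 73
Depot - #101 - #102 - #104 - #103: 24+8+29+16 = 77
Depot - #101 - #103 - #102 - #104: 24+28+25+29 = 106
Depot - #101 - #103 - #104 - #102: 24+28+16+29 = 97
Depot - #101 - #104 - #102 - #103: 24+35+29+25 = 113
Depot - #101 - #104 - #103 - #102: 24+35+16+25 = 100
Depot - #102 - #101 - #103 - #104: 16+8+28+16 = 68
Depot - #102 - #101 - #104 - #103: 16+8+35+16 = 75
Depot - #102 - #103 - #101 - #104: 16+25+28+35 = 104
Depot - #102 - #103 - #104 - #101: 16+25+16+35 = 92
Depot - #102 - #104 - #101 - #103: 16+29+35+28 = 108
Depot - #102 - #104 - #103 - #101: 16+29+16+28 = 89
Depot - #103 - #101 - #102 - #104: 9+28+8+29 = 74
Depot - #103 - #101 - #104 - #102: 9+28+35+29 = 101
… (10 more)
Depot - #103 - #104 - #102 - #101: 9+16+29+8 = 62  ← best
The minimum is 62.
One shortest path: Depot → #103 → #104 → #102 → #101.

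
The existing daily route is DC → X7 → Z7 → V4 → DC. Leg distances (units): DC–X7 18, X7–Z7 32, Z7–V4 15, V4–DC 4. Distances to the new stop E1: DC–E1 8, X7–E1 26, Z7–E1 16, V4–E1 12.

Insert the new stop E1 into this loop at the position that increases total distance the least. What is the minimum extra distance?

Insertion cost between consecutive stops i–j is d(i,E1) + d(E1,j) − d(i,j):
  between DC and X7: 8 + 26 − 18 = 16
  between X7 and Z7: 26 + 16 − 32 = 10
  between Z7 and V4: 16 + 12 − 15 = 13
  between V4 and DC: 12 + 8 − 4 = 16
Cheapest insertion is between X7 and Z7, adding 10.
New total = 69 + 10 = 79.

+10 — insert E1 between X7 and Z7.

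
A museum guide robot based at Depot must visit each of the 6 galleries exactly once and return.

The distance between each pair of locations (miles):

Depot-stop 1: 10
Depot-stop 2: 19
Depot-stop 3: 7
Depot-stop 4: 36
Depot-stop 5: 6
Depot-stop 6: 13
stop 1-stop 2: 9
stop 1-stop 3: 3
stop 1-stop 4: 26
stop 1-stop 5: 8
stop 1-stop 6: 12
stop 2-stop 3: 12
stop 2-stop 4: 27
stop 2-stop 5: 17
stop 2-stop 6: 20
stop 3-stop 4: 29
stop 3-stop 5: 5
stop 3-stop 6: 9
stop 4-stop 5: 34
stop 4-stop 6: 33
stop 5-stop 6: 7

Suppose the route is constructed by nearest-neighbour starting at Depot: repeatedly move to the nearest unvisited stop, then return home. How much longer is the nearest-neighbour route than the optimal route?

Depot: stop 5=6, stop 3=7, stop 1=10, stop 6=13, stop 2=19, stop 4=36 ⇒ stop 5
stop 5: stop 3=5, stop 6=7, stop 1=8, stop 2=17, stop 4=34 ⇒ stop 3
stop 3: stop 1=3, stop 6=9, stop 2=12, stop 4=29 ⇒ stop 1
stop 1: stop 2=9, stop 6=12, stop 4=26 ⇒ stop 2
stop 2: stop 6=20, stop 4=27 ⇒ stop 6
stop 6: stop 4=33 ⇒ stop 4
NN route Depot → stop 5 → stop 3 → stop 1 → stop 2 → stop 6 → stop 4 → Depot costs 112.
Optimal: Depot → stop 3 → stop 1 → stop 2 → stop 4 → stop 6 → stop 5 → Depot costs 92 (by enumerating all 360 distinct tours).
Excess = 112 − 92 = 20.

20 miles longer than the optimal tour.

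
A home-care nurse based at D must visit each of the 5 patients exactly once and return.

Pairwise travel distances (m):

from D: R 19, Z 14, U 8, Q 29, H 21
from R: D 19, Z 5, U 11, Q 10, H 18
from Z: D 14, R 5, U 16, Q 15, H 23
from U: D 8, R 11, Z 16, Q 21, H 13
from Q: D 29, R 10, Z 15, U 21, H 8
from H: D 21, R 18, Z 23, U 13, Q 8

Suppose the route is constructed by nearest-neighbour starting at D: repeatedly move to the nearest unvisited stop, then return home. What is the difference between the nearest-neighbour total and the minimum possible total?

Excess over optimum: 10 m.

From D: U=8, Z=14, R=19, H=21, Q=29 → choose U (8).
From U: R=11, H=13, Z=16, Q=21 → choose R (11).
From R: Z=5, Q=10, H=18 → choose Z (5).
From Z: Q=15, H=23 → choose Q (15).
From Q: H=8 → choose H (8).
NN route D → U → R → Z → Q → H → D costs 68.
Optimal: D → Z → R → Q → H → U → D costs 58 (by enumerating all 60 distinct tours).
Excess = 68 − 58 = 10.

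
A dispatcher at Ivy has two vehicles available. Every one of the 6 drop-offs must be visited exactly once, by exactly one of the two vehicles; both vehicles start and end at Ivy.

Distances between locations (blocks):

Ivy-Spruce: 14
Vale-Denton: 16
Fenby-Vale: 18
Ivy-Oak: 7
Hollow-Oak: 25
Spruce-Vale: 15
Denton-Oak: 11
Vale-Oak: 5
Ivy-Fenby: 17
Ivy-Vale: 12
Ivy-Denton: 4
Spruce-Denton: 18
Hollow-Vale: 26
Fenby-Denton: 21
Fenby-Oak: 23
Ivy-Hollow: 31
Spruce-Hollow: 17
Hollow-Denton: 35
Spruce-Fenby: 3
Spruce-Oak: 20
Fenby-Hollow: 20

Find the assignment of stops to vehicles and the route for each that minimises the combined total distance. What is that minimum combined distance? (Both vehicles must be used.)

Minimum combined distance: 83 blocks.

Check every non-empty split of the stops between the two vehicles; for each half take its own optimal tour:
  {Spruce} + {Fenby, Hollow, Vale, Denton, Oak}: 28 + 83 = 111
  {Fenby} + {Spruce, Hollow, Vale, Denton, Oak}: 34 + 77 = 111
  {Spruce, Fenby} + {Hollow, Vale, Denton, Oak}: 34 + 77 = 111
  {Hollow} + {Spruce, Fenby, Vale, Denton, Oak}: 62 + 55 = 117
  {Spruce, Hollow} + {Fenby, Vale, Denton, Oak}: 62 + 55 = 117
  {Fenby, Hollow} + {Spruce, Vale, Denton, Oak}: 68 + 49 = 117
  … (31 splits in total)
  {Denton} + {Spruce, Fenby, Hollow, Vale, Oak}: 8 + 75 = 83  ← best
Best: vehicle 1 Ivy → Denton → Ivy = 8; vehicle 2 Ivy → Spruce → Fenby → Hollow → Vale → Oak → Ivy = 75; combined 83.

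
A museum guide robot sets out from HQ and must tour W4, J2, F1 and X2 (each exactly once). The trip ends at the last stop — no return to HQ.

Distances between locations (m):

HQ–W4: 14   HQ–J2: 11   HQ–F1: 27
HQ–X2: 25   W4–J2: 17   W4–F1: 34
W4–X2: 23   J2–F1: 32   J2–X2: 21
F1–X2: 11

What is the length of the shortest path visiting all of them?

There are 4! = 24 possible orderings.
HQ→W4→J2→F1→X2: 14+17+32+11 = 74
HQ→W4→J2→X2→F1: 14+17+21+11 = 63
HQ→W4→F1→J2→X2: 14+34+32+21 = 101
HQ→W4→F1→X2→J2: 14+34+11+21 = 80
HQ→W4→X2→J2→F1: 14+23+21+32 = 90
HQ→W4→X2→F1→J2: 14+23+11+32 = 80
HQ→J2→W4→F1→X2: 11+17+34+11 = 73
HQ→J2→W4→X2→F1: 11+17+23+11 = 62
HQ→J2→F1→W4→X2: 11+32+34+23 = 100
HQ→J2→F1→X2→W4: 11+32+11+23 = 77
HQ→J2→X2→W4→F1: 11+21+23+34 = 89
HQ→J2→X2→F1→W4: 11+21+11+34 = 77
HQ→F1→W4→J2→X2: 27+34+17+21 = 99
HQ→F1→W4→X2→J2: 27+34+23+21 = 105
… (10 more)
The minimum is 62.
One shortest path: HQ → J2 → W4 → X2 → F1.

Minimum one-way distance = 62 m.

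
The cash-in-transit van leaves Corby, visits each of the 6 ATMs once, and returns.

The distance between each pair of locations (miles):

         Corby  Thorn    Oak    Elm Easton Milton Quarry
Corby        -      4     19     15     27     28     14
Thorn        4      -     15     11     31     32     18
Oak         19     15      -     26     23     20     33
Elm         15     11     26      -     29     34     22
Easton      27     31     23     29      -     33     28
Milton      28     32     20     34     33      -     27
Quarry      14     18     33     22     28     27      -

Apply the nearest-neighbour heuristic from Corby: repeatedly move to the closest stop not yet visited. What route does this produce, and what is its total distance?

From Corby: distances to unvisited — Thorn=4, Quarry=14, Elm=15, Oak=19, Easton=27, Milton=28. Nearest is Thorn (4).
From Thorn: distances to unvisited — Elm=11, Oak=15, Quarry=18, Easton=31, Milton=32. Nearest is Elm (11).
From Elm: distances to unvisited — Quarry=22, Oak=26, Easton=29, Milton=34. Nearest is Quarry (22).
From Quarry: distances to unvisited — Milton=27, Easton=28, Oak=33. Nearest is Milton (27).
From Milton: distances to unvisited — Oak=20, Easton=33. Nearest is Oak (20).
From Oak: distances to unvisited — Easton=23. Nearest is Easton (23).
Return Easton→Corby: 27.
Total = 4 + 11 + 22 + 27 + 20 + 23 + 27 = 134.

Total distance 134 miles via the nearest-neighbour route Corby → Thorn → Elm → Quarry → Milton → Oak → Easton → Corby.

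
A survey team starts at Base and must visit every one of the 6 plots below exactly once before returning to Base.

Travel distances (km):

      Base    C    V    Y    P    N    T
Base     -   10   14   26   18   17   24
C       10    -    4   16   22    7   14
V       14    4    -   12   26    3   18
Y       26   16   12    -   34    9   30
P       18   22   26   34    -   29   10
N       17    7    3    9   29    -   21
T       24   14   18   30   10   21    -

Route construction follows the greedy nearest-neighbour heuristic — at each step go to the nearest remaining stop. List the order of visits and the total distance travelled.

Total distance 84 km via the nearest-neighbour route Base → C → V → N → Y → T → P → Base.

Base → [C:10 / V:14 / N:17 / P:18 / T:24 / Y:26] → C (10)
C → [V:4 / N:7 / T:14 / Y:16 / P:22] → V (4)
V → [N:3 / Y:12 / T:18 / P:26] → N (3)
N → [Y:9 / T:21 / P:29] → Y (9)
Y → [T:30 / P:34] → T (30)
T → [P:10] → P (10)
Return P→Base: 18.
Total = 10 + 4 + 3 + 9 + 30 + 10 + 18 = 84.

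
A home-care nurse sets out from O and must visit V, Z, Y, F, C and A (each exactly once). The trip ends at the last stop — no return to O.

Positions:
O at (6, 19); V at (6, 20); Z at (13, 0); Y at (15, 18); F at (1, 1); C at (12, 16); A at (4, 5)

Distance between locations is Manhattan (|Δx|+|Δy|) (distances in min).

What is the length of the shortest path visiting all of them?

There are 6! = 720 possible orderings.
O - V - Z - Y - F - C - A: 1+27+20+31+26+19 = 124
O - V - Z - Y - F - A - C: 1+27+20+31+7+19 = 105
O - V - Z - Y - C - F - A: 1+27+20+5+26+7 = 86
O - V - Z - Y - C - A - F: 1+27+20+5+19+7 = 79
O - V - Z - Y - A - F - C: 1+27+20+24+7+26 = 105
O - V - Z - Y - A - C - F: 1+27+20+24+19+26 = 117
O - V - Z - F - Y - C - A: 1+27+13+31+5+19 = 96
O - V - Z - F - Y - A - C: 1+27+13+31+24+19 = 115
… (712 more)
O - V - Y - C - Z - F - A: 1+11+5+17+13+7 = 54  ← best
The minimum is 54.
One shortest path: O → V → Y → C → Z → F → A.

Minimum one-way distance = 54 min.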